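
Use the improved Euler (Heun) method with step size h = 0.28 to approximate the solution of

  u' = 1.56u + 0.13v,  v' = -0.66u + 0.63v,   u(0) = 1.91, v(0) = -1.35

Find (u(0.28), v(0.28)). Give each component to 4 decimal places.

Heun on (u,v): k1 = f(s_n, state_n); k2 = f(s_n + h, state_n + h·k1); state_{n+1} = state_n + (h/2)·(k1 + k2).
0.000000: (1.910000, -1.350000)
  k1 = (2.804100, -2.111100)
  predictor → (2.695148, -1.941108)
  k2 = (3.952087, -3.001696)
  → (2.855866, -2.065791)
(u(0.28), v(0.28)) ≈ (2.8559, -2.0658)

2.8559, -2.0658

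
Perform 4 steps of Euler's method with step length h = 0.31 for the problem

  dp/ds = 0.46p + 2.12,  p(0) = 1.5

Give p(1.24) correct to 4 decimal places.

5.8031

Euler: p_{n+1} = p_n + h·f(s_n, p_n).
s=0.000000, p=1.500000: f=2.810000 → p ← 1.500000 + 0.31·2.810000 = 2.371100
s=0.310000, p=2.371100: f=3.210706 → p ← 2.371100 + 0.31·3.210706 = 3.366419
s=0.620000, p=3.366419: f=3.668553 → p ← 3.366419 + 0.31·3.668553 = 4.503670
s=0.930000, p=4.503670: f=4.191688 → p ← 4.503670 + 0.31·4.191688 = 5.803094
p(1.24) ≈ 5.8031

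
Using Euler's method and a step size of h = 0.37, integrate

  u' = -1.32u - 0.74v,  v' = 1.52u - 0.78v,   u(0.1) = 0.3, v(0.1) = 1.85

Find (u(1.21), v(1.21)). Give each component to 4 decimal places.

Euler on (u,v): u_{n+1} = u_n + h·u', v_{n+1} = v_n + h·v'.
0.100000: (0.300000, 1.850000); f=(-1.765000, -0.987000) → (-0.353050, 1.484810)
0.470000: (-0.353050, 1.484810); f=(-0.632733, -1.694788) → (-0.587161, 0.857739)
0.840000: (-0.587161, 0.857739); f=(0.140326, -1.561521) → (-0.535241, 0.279976)
(u(1.21), v(1.21)) ≈ (-0.5352, 0.2800)

-0.5352, 0.2800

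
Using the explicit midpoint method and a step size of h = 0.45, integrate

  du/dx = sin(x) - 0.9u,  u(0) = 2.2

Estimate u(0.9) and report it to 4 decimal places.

1.3179

Midpoint: k1 = f(x_n, u_n); k2 = f(x_n + h/2, u_n + (h/2)·k1); u_{n+1} = u_n + h·k2.
x=0.000000, u=2.200000:
  k1 = f(0.000000, 2.200000) = -1.980000
  k2 = f(0.225000, 1.754500) = -1.355944
  u ← 2.200000 + 0.45·(-1.355944) = 1.589825
x=0.450000, u=1.589825:
  k1 = f(0.450000, 1.589825) = -0.995877
  k2 = f(0.675000, 1.365753) = -0.604280
  u ← 1.589825 + 0.45·(-0.604280) = 1.317899
u(0.9) ≈ 1.3179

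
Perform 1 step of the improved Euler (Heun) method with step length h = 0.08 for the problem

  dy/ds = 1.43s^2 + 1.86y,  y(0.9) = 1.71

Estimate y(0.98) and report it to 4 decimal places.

2.0915

Heun: k1 = f(s_n, y_n); k2 = f(s_n + h, y_n + h·k1); y_{n+1} = y_n + (h/2)·(k1 + k2).
s=0.900000, y=1.710000:
  k1 = f(0.900000, 1.710000) = 4.338900
  k2 = f(0.980000, 2.057112) = 5.199600
  y ← 1.710000 + (0.08/2)·(4.338900 + 5.199600) = 2.091540
y(0.98) ≈ 2.0915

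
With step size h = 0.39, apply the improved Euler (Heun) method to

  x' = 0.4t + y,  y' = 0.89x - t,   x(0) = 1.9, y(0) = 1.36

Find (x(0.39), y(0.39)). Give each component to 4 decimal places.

2.5894, 2.0355

Heun on (x,y): k1 = f(t_n, state_n); k2 = f(t_n + h, state_n + h·k1); state_{n+1} = state_n + (h/2)·(k1 + k2).
0.000000: (1.900000, 1.360000)
  k1 = (1.360000, 1.691000)
  predictor → (2.430400, 2.019490)
  k2 = (2.175490, 1.773056)
  → (2.589421, 2.035491)
(x(0.39), y(0.39)) ≈ (2.5894, 2.0355)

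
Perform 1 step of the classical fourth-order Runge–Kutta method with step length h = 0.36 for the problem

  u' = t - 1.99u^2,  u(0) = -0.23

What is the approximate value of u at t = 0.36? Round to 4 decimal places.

-0.2026

RK4: k1 = f(t_n, u_n); k2 = f(t_n + h/2, u_n + (h/2)·k1); k3 = f(t_n + h/2, u_n + (h/2)·k2); k4 = f(t_n + h, u_n + h·k3); u_{n+1} = u_n + (h/6)·(k1 + 2k2 + 2k3 + k4).
t=0.000000, u=-0.230000:
  k1 = f(0.000000, -0.230000) = -0.105271
  k2 = f(0.180000, -0.248949) = 0.056669
  k3 = f(0.180000, -0.219800) = 0.083859
  k4 = f(0.360000, -0.199811) = 0.280551
  u ← -0.230000 + (0.36/6)·(k1 + 2k2 + 2k3 + k4) = -0.202620
u(0.36) ≈ -0.2026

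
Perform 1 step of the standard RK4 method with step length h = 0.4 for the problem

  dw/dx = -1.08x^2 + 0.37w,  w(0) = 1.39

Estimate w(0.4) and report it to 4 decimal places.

RK4: k1 = f(x_n, w_n); k2 = f(x_n + h/2, w_n + (h/2)·k1); k3 = f(x_n + h/2, w_n + (h/2)·k2); k4 = f(x_n + h, w_n + h·k3); w_{n+1} = w_n + (h/6)·(k1 + 2k2 + 2k3 + k4).
x=0.000000, w=1.390000:
  k1 = f(0.000000, 1.390000) = 0.514300
  k2 = f(0.200000, 1.492860) = 0.509158
  k3 = f(0.200000, 1.491832) = 0.508778
  k4 = f(0.400000, 1.593511) = 0.416799
  w ← 1.390000 + (0.4/6)·(k1 + 2k2 + 2k3 + k4) = 1.587798
w(0.4) ≈ 1.5878

1.5878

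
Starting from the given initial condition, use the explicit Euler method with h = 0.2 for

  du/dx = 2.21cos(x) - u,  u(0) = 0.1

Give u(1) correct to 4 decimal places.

Euler: u_{n+1} = u_n + h·f(x_n, u_n).
x=0.000000, u=0.100000: f=2.110000 → u ← 0.100000 + 0.2·2.110000 = 0.522000
x=0.200000, u=0.522000: f=1.643947 → u ← 0.522000 + 0.2·1.643947 = 0.850789
x=0.400000, u=0.850789: f=1.184755 → u ← 0.850789 + 0.2·1.184755 = 1.087741
x=0.600000, u=1.087741: f=0.736251 → u ← 1.087741 + 0.2·0.736251 = 1.234991
x=0.800000, u=1.234991: f=0.304731 → u ← 1.234991 + 0.2·0.304731 = 1.295937
u(1) ≈ 1.2959

1.2959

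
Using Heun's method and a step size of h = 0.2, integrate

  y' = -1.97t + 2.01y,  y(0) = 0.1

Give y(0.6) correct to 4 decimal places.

-0.1880

Heun: k1 = f(t_n, y_n); k2 = f(t_n + h, y_n + h·k1); y_{n+1} = y_n + (h/2)·(k1 + k2).
t=0.000000, y=0.100000:
  k1 = f(0.000000, 0.100000) = 0.201000
  k2 = f(0.200000, 0.140200) = -0.112198
  y ← 0.100000 + (0.2/2)·(0.201000 + (-0.112198)) = 0.108880
t=0.200000, y=0.108880:
  k1 = f(0.200000, 0.108880) = -0.175151
  k2 = f(0.400000, 0.073850) = -0.639561
  y ← 0.108880 + (0.2/2)·(-0.175151 + (-0.639561)) = 0.027409
t=0.400000, y=0.027409:
  k1 = f(0.400000, 0.027409) = -0.732908
  k2 = f(0.600000, -0.119173) = -1.421537
  y ← 0.027409 + (0.2/2)·(-0.732908 + (-1.421537)) = -0.188036
y(0.6) ≈ -0.1880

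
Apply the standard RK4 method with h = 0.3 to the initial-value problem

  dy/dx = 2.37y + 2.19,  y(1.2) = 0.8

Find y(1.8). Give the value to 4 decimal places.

RK4: k1 = f(x_n, y_n); k2 = f(x_n + h/2, y_n + (h/2)·k1); k3 = f(x_n + h/2, y_n + (h/2)·k2); k4 = f(x_n + h, y_n + h·k3); y_{n+1} = y_n + (h/6)·(k1 + 2k2 + 2k3 + k4).
x=1.200000, y=0.800000:
  k1 = f(1.200000, 0.800000) = 4.086000
  k2 = f(1.350000, 1.412900) = 5.538573
  k3 = f(1.350000, 1.630786) = 6.054963
  k4 = f(1.500000, 2.616489) = 8.391078
  y ← 0.800000 + (0.3/6)·(k1 + 2k2 + 2k3 + k4) = 2.583207
x=1.500000, y=2.583207:
  k1 = f(1.500000, 2.583207) = 8.312202
  k2 = f(1.650000, 3.830038) = 11.267189
  k3 = f(1.650000, 4.273286) = 12.317688
  k4 = f(1.800000, 6.278514) = 17.070078
  y ← 2.583207 + (0.3/6)·(k1 + 2k2 + 2k3 + k4) = 6.210809
y(1.8) ≈ 6.2108

6.2108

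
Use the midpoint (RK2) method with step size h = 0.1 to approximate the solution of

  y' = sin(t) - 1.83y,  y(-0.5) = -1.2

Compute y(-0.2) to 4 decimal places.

-0.7703

Midpoint: k1 = f(t_n, y_n); k2 = f(t_n + h/2, y_n + (h/2)·k1); y_{n+1} = y_n + h·k2.
t=-0.500000, y=-1.200000:
  k1 = f(-0.500000, -1.200000) = 1.716574
  k2 = f(-0.450000, -1.114171) = 1.603968
  y ← -1.200000 + 0.1·1.603968 = -1.039603
t=-0.400000, y=-1.039603:
  k1 = f(-0.400000, -1.039603) = 1.513056
  k2 = f(-0.350000, -0.963950) = 1.421131
  y ← -1.039603 + 0.1·1.421131 = -0.897490
t=-0.300000, y=-0.897490:
  k1 = f(-0.300000, -0.897490) = 1.346887
  k2 = f(-0.250000, -0.830146) = 1.271763
  y ← -0.897490 + 0.1·1.271763 = -0.770314
y(-0.2) ≈ -0.7703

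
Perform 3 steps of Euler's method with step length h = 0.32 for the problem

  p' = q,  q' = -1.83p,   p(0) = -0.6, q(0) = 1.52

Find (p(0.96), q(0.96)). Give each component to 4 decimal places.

Euler on (p,q): p_{n+1} = p_n + h·p', q_{n+1} = q_n + h·q'.
0.000000: (-0.600000, 1.520000); f=(1.520000, 1.098000) → (-0.113600, 1.871360)
0.320000: (-0.113600, 1.871360); f=(1.871360, 0.207888) → (0.485235, 1.937884)
0.640000: (0.485235, 1.937884); f=(1.937884, -0.887980) → (1.105358, 1.653730)
(p(0.96), q(0.96)) ≈ (1.1054, 1.6537)

1.1054, 1.6537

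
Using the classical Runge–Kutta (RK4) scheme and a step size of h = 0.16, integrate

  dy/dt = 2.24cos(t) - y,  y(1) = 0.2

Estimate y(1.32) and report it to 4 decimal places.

RK4: k1 = f(t_n, y_n); k2 = f(t_n + h/2, y_n + (h/2)·k1); k3 = f(t_n + h/2, y_n + (h/2)·k2); k4 = f(t_n + h, y_n + h·k3); y_{n+1} = y_n + (h/6)·(k1 + 2k2 + 2k3 + k4).
t=1.000000, y=0.200000:
  k1 = f(1.000000, 0.200000) = 1.010277
  k2 = f(1.080000, 0.280822) = 0.774953
  k3 = f(1.080000, 0.261996) = 0.793779
  k4 = f(1.160000, 0.327005) = 0.567516
  y ← 0.200000 + (0.16/6)·(k1 + 2k2 + 2k3 + k4) = 0.325740
t=1.160000, y=0.325740:
  k1 = f(1.160000, 0.325740) = 0.568780
  k2 = f(1.240000, 0.371243) = 0.356301
  k3 = f(1.240000, 0.354244) = 0.373299
  k4 = f(1.320000, 0.385468) = 0.170445
  y ← 0.325740 + (0.16/6)·(k1 + 2k2 + 2k3 + k4) = 0.384365
y(1.32) ≈ 0.3844

0.3844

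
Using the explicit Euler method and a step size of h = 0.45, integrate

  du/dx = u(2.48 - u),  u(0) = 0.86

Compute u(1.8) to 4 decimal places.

Euler: u_{n+1} = u_n + h·f(x_n, u_n).
x=0.000000, u=0.860000: f=1.393200 → u ← 0.860000 + 0.45·1.393200 = 1.486940
x=0.450000, u=1.486940: f=1.476621 → u ← 1.486940 + 0.45·1.476621 = 2.151419
x=0.900000, u=2.151419: f=0.706915 → u ← 2.151419 + 0.45·0.706915 = 2.469531
x=1.350000, u=2.469531: f=0.025854 → u ← 2.469531 + 0.45·0.025854 = 2.481165
u(1.8) ≈ 2.4812

2.4812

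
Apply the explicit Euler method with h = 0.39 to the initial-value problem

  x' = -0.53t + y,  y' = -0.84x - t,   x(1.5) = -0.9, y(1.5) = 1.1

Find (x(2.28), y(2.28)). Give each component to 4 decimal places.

Euler on (x,y): x_{n+1} = x_n + h·x', y_{n+1} = y_n + h·y'.
1.500000: (-0.900000, 1.100000); f=(0.305000, -0.744000) → (-0.781050, 0.809840)
1.890000: (-0.781050, 0.809840); f=(-0.191860, -1.233918) → (-0.855875, 0.328612)
(x(2.28), y(2.28)) ≈ (-0.8559, 0.3286)

-0.8559, 0.3286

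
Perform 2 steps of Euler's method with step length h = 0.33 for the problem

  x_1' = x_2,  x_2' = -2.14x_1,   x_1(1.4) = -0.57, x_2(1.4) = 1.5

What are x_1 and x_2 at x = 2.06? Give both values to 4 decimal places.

0.5528, 1.9555

Euler on (x_1,x_2): x_1_{n+1} = x_1_n + h·x_1', x_2_{n+1} = x_2_n + h·x_2'.
1.400000: (-0.570000, 1.500000); f=(1.500000, 1.219800) → (-0.075000, 1.902534)
1.730000: (-0.075000, 1.902534); f=(1.902534, 0.160500) → (0.552836, 1.955499)
(x_1(2.06), x_2(2.06)) ≈ (0.5528, 1.9555)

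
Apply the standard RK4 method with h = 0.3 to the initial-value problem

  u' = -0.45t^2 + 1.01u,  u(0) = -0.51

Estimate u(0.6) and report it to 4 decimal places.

RK4: k1 = f(t_n, u_n); k2 = f(t_n + h/2, u_n + (h/2)·k1); k3 = f(t_n + h/2, u_n + (h/2)·k2); k4 = f(t_n + h, u_n + h·k3); u_{n+1} = u_n + (h/6)·(k1 + 2k2 + 2k3 + k4).
t=0.000000, u=-0.510000:
  k1 = f(0.000000, -0.510000) = -0.515100
  k2 = f(0.150000, -0.587265) = -0.603263
  k3 = f(0.150000, -0.600489) = -0.616619
  k4 = f(0.300000, -0.694986) = -0.742436
  u ← -0.510000 + (0.3/6)·(k1 + 2k2 + 2k3 + k4) = -0.694865
t=0.300000, u=-0.694865:
  k1 = f(0.300000, -0.694865) = -0.742314
  k2 = f(0.450000, -0.806212) = -0.905399
  k3 = f(0.450000, -0.830675) = -0.930107
  k4 = f(0.600000, -0.973897) = -1.145636
  u ← -0.694865 + (0.3/6)·(k1 + 2k2 + 2k3 + k4) = -0.972813
u(0.6) ≈ -0.9728

-0.9728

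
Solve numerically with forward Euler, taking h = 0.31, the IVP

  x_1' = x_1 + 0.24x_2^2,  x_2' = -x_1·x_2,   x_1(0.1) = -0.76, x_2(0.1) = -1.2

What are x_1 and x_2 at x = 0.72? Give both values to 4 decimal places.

Euler on (x_1,x_2): x_1_{n+1} = x_1_n + h·x_1', x_2_{n+1} = x_2_n + h·x_2'.
0.100000: (-0.760000, -1.200000); f=(-0.414400, -0.912000) → (-0.888464, -1.482720)
0.410000: (-0.888464, -1.482720); f=(-0.360834, -1.317343) → (-1.000323, -1.891096)
(x_1(0.72), x_2(0.72)) ≈ (-1.0003, -1.8911)

-1.0003, -1.8911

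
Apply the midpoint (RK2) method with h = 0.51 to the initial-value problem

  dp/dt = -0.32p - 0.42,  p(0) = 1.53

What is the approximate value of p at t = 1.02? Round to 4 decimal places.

Midpoint: k1 = f(t_n, p_n); k2 = f(t_n + h/2, p_n + (h/2)·k1); p_{n+1} = p_n + h·k2.
t=0.000000, p=1.530000:
  k1 = f(0.000000, 1.530000) = -0.909600
  k2 = f(0.255000, 1.298052) = -0.835377
  p ← 1.530000 + 0.51·(-0.835377) = 1.103958
t=0.510000, p=1.103958:
  k1 = f(0.510000, 1.103958) = -0.773267
  k2 = f(0.765000, 0.906775) = -0.710168
  p ← 1.103958 + 0.51·(-0.710168) = 0.741772
p(1.02) ≈ 0.7418

0.7418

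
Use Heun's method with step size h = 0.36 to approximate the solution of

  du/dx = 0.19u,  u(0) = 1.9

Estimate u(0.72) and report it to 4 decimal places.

Heun: k1 = f(x_n, u_n); k2 = f(x_n + h, u_n + h·k1); u_{n+1} = u_n + (h/2)·(k1 + k2).
x=0.000000, u=1.900000:
  k1 = f(0.000000, 1.900000) = 0.361000
  k2 = f(0.360000, 2.029960) = 0.385692
  u ← 1.900000 + (0.36/2)·(0.361000 + 0.385692) = 2.034405
x=0.360000, u=2.034405:
  k1 = f(0.360000, 2.034405) = 0.386537
  k2 = f(0.720000, 2.173558) = 0.412976
  u ← 2.034405 + (0.36/2)·(0.386537 + 0.412976) = 2.178317
u(0.72) ≈ 2.1783

2.1783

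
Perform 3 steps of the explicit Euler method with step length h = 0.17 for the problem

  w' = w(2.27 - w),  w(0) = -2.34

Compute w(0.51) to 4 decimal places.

-25.1254

Euler: w_{n+1} = w_n + h·f(t_n, w_n).
t=0.000000, w=-2.340000: f=-10.787400 → w ← -2.340000 + 0.17·(-10.787400) = -4.173858
t=0.170000, w=-4.173858: f=-26.895748 → w ← -4.173858 + 0.17·(-26.895748) = -8.746135
t=0.340000, w=-8.746135: f=-96.348608 → w ← -8.746135 + 0.17·(-96.348608) = -25.125399
w(0.51) ≈ -25.1254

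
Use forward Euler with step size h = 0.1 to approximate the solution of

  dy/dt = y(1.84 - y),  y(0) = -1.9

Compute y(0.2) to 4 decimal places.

Euler: y_{n+1} = y_n + h·f(t_n, y_n).
t=0.000000, y=-1.900000: f=-7.106000 → y ← -1.900000 + 0.1·(-7.106000) = -2.610600
t=0.100000, y=-2.610600: f=-11.618736 → y ← -2.610600 + 0.1·(-11.618736) = -3.772474
y(0.2) ≈ -3.7725

-3.7725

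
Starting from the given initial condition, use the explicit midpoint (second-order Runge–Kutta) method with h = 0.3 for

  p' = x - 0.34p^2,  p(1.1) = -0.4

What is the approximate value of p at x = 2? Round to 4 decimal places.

0.9391

Midpoint: k1 = f(x_n, p_n); k2 = f(x_n + h/2, p_n + (h/2)·k1); p_{n+1} = p_n + h·k2.
x=1.100000, p=-0.400000:
  k1 = f(1.100000, -0.400000) = 1.045600
  k2 = f(1.250000, -0.243160) = 1.229897
  p ← -0.400000 + 0.3·1.229897 = -0.031031
x=1.400000, p=-0.031031:
  k1 = f(1.400000, -0.031031) = 1.399673
  k2 = f(1.550000, 0.178920) = 1.539116
  p ← -0.031031 + 0.3·1.539116 = 0.430704
x=1.700000, p=0.430704:
  k1 = f(1.700000, 0.430704) = 1.636928
  k2 = f(1.850000, 0.676243) = 1.694516
  p ← 0.430704 + 0.3·1.694516 = 0.939059
p(2) ≈ 0.9391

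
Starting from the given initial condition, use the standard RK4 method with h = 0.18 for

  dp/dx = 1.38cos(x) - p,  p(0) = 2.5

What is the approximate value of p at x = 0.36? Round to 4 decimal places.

2.1516

RK4: k1 = f(x_n, p_n); k2 = f(x_n + h/2, p_n + (h/2)·k1); k3 = f(x_n + h/2, p_n + (h/2)·k2); k4 = f(x_n + h, p_n + h·k3); p_{n+1} = p_n + (h/6)·(k1 + 2k2 + 2k3 + k4).
x=0.000000, p=2.500000:
  k1 = f(0.000000, 2.500000) = -1.120000
  k2 = f(0.090000, 2.399200) = -1.024785
  k3 = f(0.090000, 2.407769) = -1.033355
  k4 = f(0.180000, 2.313996) = -0.956292
  p ← 2.500000 + (0.18/6)·(k1 + 2k2 + 2k3 + k4) = 2.314223
x=0.180000, p=2.314223:
  k1 = f(0.180000, 2.314223) = -0.956519
  k2 = f(0.270000, 2.228136) = -0.898132
  k3 = f(0.270000, 2.233391) = -0.903387
  k4 = f(0.360000, 2.151613) = -0.860076
  p ← 2.314223 + (0.18/6)·(k1 + 2k2 + 2k3 + k4) = 2.151634
p(0.36) ≈ 2.1516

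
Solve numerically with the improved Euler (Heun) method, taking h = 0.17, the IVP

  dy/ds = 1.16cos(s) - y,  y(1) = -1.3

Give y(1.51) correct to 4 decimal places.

Heun: k1 = f(s_n, y_n); k2 = f(s_n + h, y_n + h·k1); y_{n+1} = y_n + (h/2)·(k1 + k2).
s=1.000000, y=-1.300000:
  k1 = f(1.000000, -1.300000) = 1.926751
  k2 = f(1.170000, -0.972452) = 1.425028
  y ← -1.300000 + (0.17/2)·(1.926751 + 1.425028) = -1.015099
s=1.170000, y=-1.015099:
  k1 = f(1.170000, -1.015099) = 1.467675
  k2 = f(1.340000, -0.765594) = 1.030947
  y ← -1.015099 + (0.17/2)·(1.467675 + 1.030947) = -0.802716
s=1.340000, y=-0.802716:
  k1 = f(1.340000, -0.802716) = 1.068069
  k2 = f(1.510000, -0.621144) = 0.691624
  y ← -0.802716 + (0.17/2)·(1.068069 + 0.691624) = -0.653142
y(1.51) ≈ -0.6531

-0.6531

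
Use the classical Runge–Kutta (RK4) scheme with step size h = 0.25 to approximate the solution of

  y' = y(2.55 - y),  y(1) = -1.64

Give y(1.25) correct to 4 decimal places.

RK4: k1 = f(t_n, y_n); k2 = f(t_n + h/2, y_n + (h/2)·k1); k3 = f(t_n + h/2, y_n + (h/2)·k2); k4 = f(t_n + h, y_n + h·k3); y_{n+1} = y_n + (h/6)·(k1 + 2k2 + 2k3 + k4).
t=1.000000, y=-1.640000:
  k1 = f(1.000000, -1.640000) = -6.871600
  k2 = f(1.125000, -2.498950) = -12.617074
  k3 = f(1.125000, -3.217134) = -18.553645
  k4 = f(1.250000, -6.278411) = -55.428395
  y ← -1.640000 + (0.25/6)·(k1 + 2k2 + 2k3 + k4) = -6.833393
y(1.25) ≈ -6.8334

-6.8334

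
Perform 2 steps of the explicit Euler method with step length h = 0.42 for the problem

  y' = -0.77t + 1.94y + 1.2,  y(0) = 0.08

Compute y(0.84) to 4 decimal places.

1.5463

Euler: y_{n+1} = y_n + h·f(t_n, y_n).
t=0.000000, y=0.080000: f=1.355200 → y ← 0.080000 + 0.42·1.355200 = 0.649184
t=0.420000, y=0.649184: f=2.136017 → y ← 0.649184 + 0.42·2.136017 = 1.546311
y(0.84) ≈ 1.5463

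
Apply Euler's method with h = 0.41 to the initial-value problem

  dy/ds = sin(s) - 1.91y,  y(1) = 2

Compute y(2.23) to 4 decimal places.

0.5218

Euler: y_{n+1} = y_n + h·f(s_n, y_n).
s=1.000000, y=2.000000: f=-2.978529 → y ← 2.000000 + 0.41·(-2.978529) = 0.778803
s=1.410000, y=0.778803: f=-0.500414 → y ← 0.778803 + 0.41·(-0.500414) = 0.573633
s=1.820000, y=0.573633: f=-0.126531 → y ← 0.573633 + 0.41·(-0.126531) = 0.521756
y(2.23) ≈ 0.5218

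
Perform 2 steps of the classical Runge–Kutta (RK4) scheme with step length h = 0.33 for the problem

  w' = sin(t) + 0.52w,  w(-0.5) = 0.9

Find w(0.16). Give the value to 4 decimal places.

1.1232

RK4: k1 = f(t_n, w_n); k2 = f(t_n + h/2, w_n + (h/2)·k1); k3 = f(t_n + h/2, w_n + (h/2)·k2); k4 = f(t_n + h, w_n + h·k3); w_{n+1} = w_n + (h/6)·(k1 + 2k2 + 2k3 + k4).
t=-0.500000, w=0.900000:
  k1 = f(-0.500000, 0.900000) = -0.011426
  k2 = f(-0.335000, 0.898115) = 0.138251
  k3 = f(-0.335000, 0.922811) = 0.151093
  k4 = f(-0.170000, 0.949861) = 0.324745
  w ← 0.900000 + (0.33/6)·(k1 + 2k2 + 2k3 + k4) = 0.949060
t=-0.170000, w=0.949060:
  k1 = f(-0.170000, 0.949060) = 0.324329
  k2 = f(-0.005000, 1.002575) = 0.516339
  k3 = f(-0.005000, 1.034256) = 0.532813
  k4 = f(0.160000, 1.124889) = 0.744260
  w ← 0.949060 + (0.33/6)·(k1 + 2k2 + 2k3 + k4) = 1.123239
w(0.16) ≈ 1.1232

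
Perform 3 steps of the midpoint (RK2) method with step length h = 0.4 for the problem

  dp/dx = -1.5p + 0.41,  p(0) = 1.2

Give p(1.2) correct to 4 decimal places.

0.4541

Midpoint: k1 = f(x_n, p_n); k2 = f(x_n + h/2, p_n + (h/2)·k1); p_{n+1} = p_n + h·k2.
x=0.000000, p=1.200000:
  k1 = f(0.000000, 1.200000) = -1.390000
  k2 = f(0.200000, 0.922000) = -0.973000
  p ← 1.200000 + 0.4·(-0.973000) = 0.810800
x=0.400000, p=0.810800:
  k1 = f(0.400000, 0.810800) = -0.806200
  k2 = f(0.600000, 0.649560) = -0.564340
  p ← 0.810800 + 0.4·(-0.564340) = 0.585064
x=0.800000, p=0.585064:
  k1 = f(0.800000, 0.585064) = -0.467596
  k2 = f(1.000000, 0.491545) = -0.327317
  p ← 0.585064 + 0.4·(-0.327317) = 0.454137
p(1.2) ≈ 0.4541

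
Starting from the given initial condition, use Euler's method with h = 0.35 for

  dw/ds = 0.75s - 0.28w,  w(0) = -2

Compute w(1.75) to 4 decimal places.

Euler: w_{n+1} = w_n + h·f(s_n, w_n).
s=0.000000, w=-2.000000: f=0.560000 → w ← -2.000000 + 0.35·0.560000 = -1.804000
s=0.350000, w=-1.804000: f=0.767620 → w ← -1.804000 + 0.35·0.767620 = -1.535333
s=0.700000, w=-1.535333: f=0.954893 → w ← -1.535333 + 0.35·0.954893 = -1.201120
s=1.050000, w=-1.201120: f=1.123814 → w ← -1.201120 + 0.35·1.123814 = -0.807786
s=1.400000, w=-0.807786: f=1.276180 → w ← -0.807786 + 0.35·1.276180 = -0.361123
w(1.75) ≈ -0.3611

-0.3611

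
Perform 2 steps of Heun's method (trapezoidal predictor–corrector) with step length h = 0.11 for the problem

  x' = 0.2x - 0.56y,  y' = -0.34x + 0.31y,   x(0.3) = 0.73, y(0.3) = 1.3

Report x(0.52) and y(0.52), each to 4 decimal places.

Heun on (x,y): k1 = f(s_n, state_n); k2 = f(s_n + h, state_n + h·k1); state_{n+1} = state_n + (h/2)·(k1 + k2).
0.300000: (0.730000, 1.300000)
  k1 = (-0.582000, 0.154800)
  predictor → (0.665980, 1.317028)
  k2 = (-0.604340, 0.181845)
  → (0.664751, 1.318516)
0.410000: (0.664751, 1.318516)
  k1 = (-0.605418, 0.182724)
  predictor → (0.598155, 1.338615)
  k2 = (-0.629993, 0.211598)
  → (0.596804, 1.340203)
(x(0.52), y(0.52)) ≈ (0.5968, 1.3402)

0.5968, 1.3402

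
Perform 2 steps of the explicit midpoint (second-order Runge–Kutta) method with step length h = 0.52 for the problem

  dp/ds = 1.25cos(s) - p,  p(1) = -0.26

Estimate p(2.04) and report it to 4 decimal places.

-0.1759

Midpoint: k1 = f(s_n, p_n); k2 = f(s_n + h/2, p_n + (h/2)·k1); p_{n+1} = p_n + h·k2.
s=1.000000, p=-0.260000:
  k1 = f(1.000000, -0.260000) = 0.935378
  k2 = f(1.260000, -0.016802) = 0.399073
  p ← -0.260000 + 0.52·0.399073 = -0.052482
s=1.520000, p=-0.052482:
  k1 = f(1.520000, -0.052482) = 0.115950
  k2 = f(1.780000, -0.022335) = -0.237266
  p ← -0.052482 + 0.52·(-0.237266) = -0.175861
p(2.04) ≈ -0.1759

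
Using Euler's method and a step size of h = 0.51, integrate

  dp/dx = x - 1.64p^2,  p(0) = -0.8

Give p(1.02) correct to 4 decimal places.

-2.5665

Euler: p_{n+1} = p_n + h·f(x_n, p_n).
x=0.000000, p=-0.800000: f=-1.049600 → p ← -0.800000 + 0.51·(-1.049600) = -1.335296
x=0.510000, p=-1.335296: f=-2.414145 → p ← -1.335296 + 0.51·(-2.414145) = -2.566510
p(1.02) ≈ -2.5665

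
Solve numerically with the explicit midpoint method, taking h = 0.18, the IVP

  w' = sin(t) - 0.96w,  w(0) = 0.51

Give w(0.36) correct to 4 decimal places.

0.4205

Midpoint: k1 = f(t_n, w_n); k2 = f(t_n + h/2, w_n + (h/2)·k1); w_{n+1} = w_n + h·k2.
t=0.000000, w=0.510000:
  k1 = f(0.000000, 0.510000) = -0.489600
  k2 = f(0.090000, 0.465936) = -0.357420
  w ← 0.510000 + 0.18·(-0.357420) = 0.445664
t=0.180000, w=0.445664:
  k1 = f(0.180000, 0.445664) = -0.248808
  k2 = f(0.270000, 0.423272) = -0.139609
  w ← 0.445664 + 0.18·(-0.139609) = 0.420535
w(0.36) ≈ 0.4205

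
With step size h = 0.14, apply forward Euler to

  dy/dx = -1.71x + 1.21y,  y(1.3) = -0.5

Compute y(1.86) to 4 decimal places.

-2.7582

Euler: y_{n+1} = y_n + h·f(x_n, y_n).
x=1.300000, y=-0.500000: f=-2.828000 → y ← -0.500000 + 0.14·(-2.828000) = -0.895920
x=1.440000, y=-0.895920: f=-3.546463 → y ← -0.895920 + 0.14·(-3.546463) = -1.392425
x=1.580000, y=-1.392425: f=-4.386634 → y ← -1.392425 + 0.14·(-4.386634) = -2.006554
x=1.720000, y=-2.006554: f=-5.369130 → y ← -2.006554 + 0.14·(-5.369130) = -2.758232
y(1.86) ≈ -2.7582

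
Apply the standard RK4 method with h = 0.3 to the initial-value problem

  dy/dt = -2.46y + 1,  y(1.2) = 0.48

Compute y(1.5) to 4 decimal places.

0.4418

RK4: k1 = f(t_n, y_n); k2 = f(t_n + h/2, y_n + (h/2)·k1); k3 = f(t_n + h/2, y_n + (h/2)·k2); k4 = f(t_n + h, y_n + h·k3); y_{n+1} = y_n + (h/6)·(k1 + 2k2 + 2k3 + k4).
t=1.200000, y=0.480000:
  k1 = f(1.200000, 0.480000) = -0.180800
  k2 = f(1.350000, 0.452880) = -0.114085
  k3 = f(1.350000, 0.462887) = -0.138703
  k4 = f(1.500000, 0.438389) = -0.078437
  y ← 0.480000 + (0.3/6)·(k1 + 2k2 + 2k3 + k4) = 0.441759
y(1.5) ≈ 0.4418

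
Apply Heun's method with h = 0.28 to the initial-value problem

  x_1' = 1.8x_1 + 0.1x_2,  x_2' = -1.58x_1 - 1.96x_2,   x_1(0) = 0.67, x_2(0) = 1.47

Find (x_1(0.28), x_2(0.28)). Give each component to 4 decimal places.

Heun on (x_1,x_2): k1 = f(t_n, state_n); k2 = f(t_n + h, state_n + h·k1); state_{n+1} = state_n + (h/2)·(k1 + k2).
0.000000: (0.670000, 1.470000)
  k1 = (1.353000, -3.939800)
  predictor → (1.048840, 0.366856)
  k2 = (1.924598, -2.376205)
  → (1.128864, 0.585759)
(x_1(0.28), x_2(0.28)) ≈ (1.1289, 0.5858)

1.1289, 0.5858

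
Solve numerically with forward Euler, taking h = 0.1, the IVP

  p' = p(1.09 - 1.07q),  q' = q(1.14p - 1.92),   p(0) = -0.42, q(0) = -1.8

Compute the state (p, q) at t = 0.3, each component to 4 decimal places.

Euler on (p,q): p_{n+1} = p_n + h·p', q_{n+1} = q_n + h·q'.
0.000000: (-0.420000, -1.800000); f=(-1.266720, 4.317840) → (-0.546672, -1.368216)
0.100000: (-0.546672, -1.368216); f=(-1.396195, 3.479655) → (-0.686292, -1.020250)
0.200000: (-0.686292, -1.020250); f=(-1.497260, 2.757097) → (-0.836018, -0.744541)
(p(0.3), q(0.3)) ≈ (-0.8360, -0.7445)

-0.8360, -0.7445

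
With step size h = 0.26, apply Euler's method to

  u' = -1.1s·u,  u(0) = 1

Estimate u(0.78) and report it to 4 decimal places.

0.7880

Euler: u_{n+1} = u_n + h·f(s_n, u_n).
s=0.000000, u=1.000000: f=0.000000 → u ← 1.000000 + 0.26·0.000000 = 1.000000
s=0.260000, u=1.000000: f=-0.286000 → u ← 1.000000 + 0.26·(-0.286000) = 0.925640
s=0.520000, u=0.925640: f=-0.529466 → u ← 0.925640 + 0.26·(-0.529466) = 0.787979
u(0.78) ≈ 0.7880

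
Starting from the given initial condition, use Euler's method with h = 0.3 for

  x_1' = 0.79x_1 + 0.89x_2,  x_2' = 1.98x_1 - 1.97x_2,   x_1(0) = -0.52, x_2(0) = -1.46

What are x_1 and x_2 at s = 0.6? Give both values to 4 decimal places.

-1.5198, -0.9842

Euler on (x_1,x_2): x_1_{n+1} = x_1_n + h·x_1', x_2_{n+1} = x_2_n + h·x_2'.
0.000000: (-0.520000, -1.460000); f=(-1.710200, 1.846600) → (-1.033060, -0.906020)
0.300000: (-1.033060, -0.906020); f=(-1.622475, -0.260599) → (-1.519803, -0.984200)
(x_1(0.6), x_2(0.6)) ≈ (-1.5198, -0.9842)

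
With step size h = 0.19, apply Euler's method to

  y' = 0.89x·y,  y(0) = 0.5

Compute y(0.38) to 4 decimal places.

Euler: y_{n+1} = y_n + h·f(x_n, y_n).
x=0.000000, y=0.500000: f=0.000000 → y ← 0.500000 + 0.19·0.000000 = 0.500000
x=0.190000, y=0.500000: f=0.084550 → y ← 0.500000 + 0.19·0.084550 = 0.516065
y(0.38) ≈ 0.5161

0.5161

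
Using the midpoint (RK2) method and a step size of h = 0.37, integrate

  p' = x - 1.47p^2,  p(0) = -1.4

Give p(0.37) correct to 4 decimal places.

-3.3639

Midpoint: k1 = f(x_n, p_n); k2 = f(x_n + h/2, p_n + (h/2)·k1); p_{n+1} = p_n + h·k2.
x=0.000000, p=-1.400000:
  k1 = f(0.000000, -1.400000) = -2.881200
  k2 = f(0.185000, -1.933022) = -5.307764
  p ← -1.400000 + 0.37·(-5.307764) = -3.363873
p(0.37) ≈ -3.3639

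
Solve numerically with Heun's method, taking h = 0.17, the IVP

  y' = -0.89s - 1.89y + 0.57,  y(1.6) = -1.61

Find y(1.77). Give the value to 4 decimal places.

Heun: k1 = f(s_n, y_n); k2 = f(s_n + h, y_n + h·k1); y_{n+1} = y_n + (h/2)·(k1 + k2).
s=1.600000, y=-1.610000:
  k1 = f(1.600000, -1.610000) = 2.188900
  k2 = f(1.770000, -1.237887) = 1.334306
  y ← -1.610000 + (0.17/2)·(2.188900 + 1.334306) = -1.310527
y(1.77) ≈ -1.3105

-1.3105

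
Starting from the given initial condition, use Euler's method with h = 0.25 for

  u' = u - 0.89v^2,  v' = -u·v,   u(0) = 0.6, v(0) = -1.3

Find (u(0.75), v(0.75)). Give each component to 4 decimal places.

0.0215, -0.9527

Euler on (u,v): u_{n+1} = u_n + h·u', v_{n+1} = v_n + h·v'.
0.000000: (0.600000, -1.300000); f=(-0.904100, 0.780000) → (0.373975, -1.105000)
0.250000: (0.373975, -1.105000); f=(-0.712737, 0.413242) → (0.195791, -1.001689)
0.500000: (0.195791, -1.001689); f=(-0.697219, 0.196121) → (0.021486, -0.952659)
(u(0.75), v(0.75)) ≈ (0.0215, -0.9527)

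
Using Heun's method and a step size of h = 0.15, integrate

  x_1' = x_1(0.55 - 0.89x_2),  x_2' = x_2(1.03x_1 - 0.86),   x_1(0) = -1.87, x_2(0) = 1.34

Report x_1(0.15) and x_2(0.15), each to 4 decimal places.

-1.7616, 0.9079

Heun on (x_1,x_2): k1 = f(s_n, state_n); k2 = f(s_n + h, state_n + h·k1); state_{n+1} = state_n + (h/2)·(k1 + k2).
0.000000: (-1.870000, 1.340000)
  k1 = (1.201662, -3.733374)
  predictor → (-1.689751, 0.779994)
  k2 = (0.243653, -2.028330)
  → (-1.761601, 0.907872)
(x_1(0.15), x_2(0.15)) ≈ (-1.7616, 0.9079)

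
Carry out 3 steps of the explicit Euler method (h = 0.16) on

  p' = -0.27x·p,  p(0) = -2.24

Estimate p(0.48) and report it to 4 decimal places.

Euler: p_{n+1} = p_n + h·f(x_n, p_n).
x=0.000000, p=-2.240000: f=0.000000 → p ← -2.240000 + 0.16·0.000000 = -2.240000
x=0.160000, p=-2.240000: f=0.096768 → p ← -2.240000 + 0.16·0.096768 = -2.224517
x=0.320000, p=-2.224517: f=0.192198 → p ← -2.224517 + 0.16·0.192198 = -2.193765
p(0.48) ≈ -2.1938

-2.1938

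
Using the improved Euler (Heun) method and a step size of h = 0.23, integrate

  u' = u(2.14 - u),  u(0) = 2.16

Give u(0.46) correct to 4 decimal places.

Heun: k1 = f(x_n, u_n); k2 = f(x_n + h, u_n + h·k1); u_{n+1} = u_n + (h/2)·(k1 + k2).
x=0.000000, u=2.160000:
  k1 = f(0.000000, 2.160000) = -0.043200
  k2 = f(0.230000, 2.150064) = -0.021638
  u ← 2.160000 + (0.23/2)·(-0.043200 + (-0.021638)) = 2.152544
x=0.230000, u=2.152544:
  k1 = f(0.230000, 2.152544) = -0.027001
  k2 = f(0.460000, 2.146333) = -0.013594
  u ← 2.152544 + (0.23/2)·(-0.027001 + (-0.013594)) = 2.147875
u(0.46) ≈ 2.1479

2.1479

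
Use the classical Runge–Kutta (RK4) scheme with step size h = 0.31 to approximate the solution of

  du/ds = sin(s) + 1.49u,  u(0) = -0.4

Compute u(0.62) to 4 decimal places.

-0.7469

RK4: k1 = f(s_n, u_n); k2 = f(s_n + h/2, u_n + (h/2)·k1); k3 = f(s_n + h/2, u_n + (h/2)·k2); k4 = f(s_n + h, u_n + h·k3); u_{n+1} = u_n + (h/6)·(k1 + 2k2 + 2k3 + k4).
s=0.000000, u=-0.400000:
  k1 = f(0.000000, -0.400000) = -0.596000
  k2 = f(0.155000, -0.492380) = -0.579266
  k3 = f(0.155000, -0.489786) = -0.575401
  k4 = f(0.310000, -0.578374) = -0.556719
  u ← -0.400000 + (0.31/6)·(k1 + 2k2 + 2k3 + k4) = -0.578873
s=0.310000, u=-0.578873:
  k1 = f(0.310000, -0.578873) = -0.557462
  k2 = f(0.465000, -0.665279) = -0.542843
  k3 = f(0.465000, -0.663014) = -0.539467
  k4 = f(0.620000, -0.746108) = -0.530665
  u ← -0.578873 + (0.31/6)·(k1 + 2k2 + 2k3 + k4) = -0.746931
u(0.62) ≈ -0.7469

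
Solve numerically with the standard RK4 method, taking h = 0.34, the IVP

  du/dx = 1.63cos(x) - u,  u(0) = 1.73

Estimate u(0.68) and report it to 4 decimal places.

RK4: k1 = f(x_n, u_n); k2 = f(x_n + h/2, u_n + (h/2)·k1); k3 = f(x_n + h/2, u_n + (h/2)·k2); k4 = f(x_n + h, u_n + h·k3); u_{n+1} = u_n + (h/6)·(k1 + 2k2 + 2k3 + k4).
x=0.000000, u=1.730000:
  k1 = f(0.000000, 1.730000) = -0.100000
  k2 = f(0.170000, 1.713000) = -0.106497
  k3 = f(0.170000, 1.711896) = -0.105392
  k4 = f(0.340000, 1.694167) = -0.157476
  u ← 1.730000 + (0.34/6)·(k1 + 2k2 + 2k3 + k4) = 1.691396
x=0.340000, u=1.691396:
  k1 = f(0.340000, 1.691396) = -0.154705
  k2 = f(0.510000, 1.665096) = -0.242522
  k3 = f(0.510000, 1.650167) = -0.227593
  k4 = f(0.680000, 1.614014) = -0.346570
  u ← 1.691396 + (0.34/6)·(k1 + 2k2 + 2k3 + k4) = 1.609710
u(0.68) ≈ 1.6097

1.6097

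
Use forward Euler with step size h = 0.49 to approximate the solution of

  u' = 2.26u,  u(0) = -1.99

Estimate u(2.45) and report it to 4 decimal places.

Euler: u_{n+1} = u_n + h·f(t_n, u_n).
t=0.000000, u=-1.990000: f=-4.497400 → u ← -1.990000 + 0.49·(-4.497400) = -4.193726
t=0.490000, u=-4.193726: f=-9.477821 → u ← -4.193726 + 0.49·(-9.477821) = -8.837858
t=0.980000, u=-8.837858: f=-19.973559 → u ← -8.837858 + 0.49·(-19.973559) = -18.624902
t=1.470000, u=-18.624902: f=-42.092279 → u ← -18.624902 + 0.49·(-42.092279) = -39.250119
t=1.960000, u=-39.250119: f=-88.705269 → u ← -39.250119 + 0.49·(-88.705269) = -82.715701
u(2.45) ≈ -82.7157

-82.7157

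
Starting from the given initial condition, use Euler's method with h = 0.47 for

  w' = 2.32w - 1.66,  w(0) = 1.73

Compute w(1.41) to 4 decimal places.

Euler: w_{n+1} = w_n + h·f(x_n, w_n).
x=0.000000, w=1.730000: f=2.353600 → w ← 1.730000 + 0.47·2.353600 = 2.836192
x=0.470000, w=2.836192: f=4.919965 → w ← 2.836192 + 0.47·4.919965 = 5.148576
x=0.940000, w=5.148576: f=10.284696 → w ← 5.148576 + 0.47·10.284696 = 9.982383
w(1.41) ≈ 9.9824

9.9824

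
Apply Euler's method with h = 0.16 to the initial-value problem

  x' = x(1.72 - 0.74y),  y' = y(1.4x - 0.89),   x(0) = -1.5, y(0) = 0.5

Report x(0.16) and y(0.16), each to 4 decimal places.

Euler on (x,y): x_{n+1} = x_n + h·x', y_{n+1} = y_n + h·y'.
0.000000: (-1.500000, 0.500000); f=(-2.025000, -1.495000) → (-1.824000, 0.260800)
(x(0.16), y(0.16)) ≈ (-1.8240, 0.2608)

-1.8240, 0.2608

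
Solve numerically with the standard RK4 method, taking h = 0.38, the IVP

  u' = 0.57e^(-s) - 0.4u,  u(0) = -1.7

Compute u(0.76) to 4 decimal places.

-0.9977

RK4: k1 = f(s_n, u_n); k2 = f(s_n + h/2, u_n + (h/2)·k1); k3 = f(s_n + h/2, u_n + (h/2)·k2); k4 = f(s_n + h, u_n + h·k3); u_{n+1} = u_n + (h/6)·(k1 + 2k2 + 2k3 + k4).
s=0.000000, u=-1.700000:
  k1 = f(0.000000, -1.700000) = 1.250000
  k2 = f(0.190000, -1.462500) = 1.056367
  k3 = f(0.190000, -1.499290) = 1.071083
  k4 = f(0.380000, -1.292989) = 0.906996
  u ← -1.700000 + (0.38/6)·(k1 + 2k2 + 2k3 + k4) = -1.293913
s=0.380000, u=-1.293913:
  k1 = f(0.380000, -1.293913) = 0.907366
  k2 = f(0.570000, -1.121514) = 0.770955
  k3 = f(0.570000, -1.147432) = 0.781322
  k4 = f(0.760000, -0.997011) = 0.665374
  u ← -1.293913 + (0.38/6)·(k1 + 2k2 + 2k3 + k4) = -0.997685
u(0.76) ≈ -0.9977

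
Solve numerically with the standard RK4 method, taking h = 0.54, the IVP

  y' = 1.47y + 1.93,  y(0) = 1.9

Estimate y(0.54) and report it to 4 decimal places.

RK4: k1 = f(s_n, y_n); k2 = f(s_n + h/2, y_n + (h/2)·k1); k3 = f(s_n + h/2, y_n + (h/2)·k2); k4 = f(s_n + h, y_n + h·k3); y_{n+1} = y_n + (h/6)·(k1 + 2k2 + 2k3 + k4).
s=0.000000, y=1.900000:
  k1 = f(0.000000, 1.900000) = 4.723000
  k2 = f(0.270000, 3.175210) = 6.597559
  k3 = f(0.270000, 3.681341) = 7.341571
  k4 = f(0.540000, 5.864448) = 10.550739
  y ← 1.900000 + (0.54/6)·(k1 + 2k2 + 2k3 + k4) = 5.783680
y(0.54) ≈ 5.7837

5.7837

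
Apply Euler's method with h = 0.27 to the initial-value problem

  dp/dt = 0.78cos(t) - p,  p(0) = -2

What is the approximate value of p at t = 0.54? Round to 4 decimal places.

-0.7091

Euler: p_{n+1} = p_n + h·f(t_n, p_n).
t=0.000000, p=-2.000000: f=2.780000 → p ← -2.000000 + 0.27·2.780000 = -1.249400
t=0.270000, p=-1.249400: f=2.001141 → p ← -1.249400 + 0.27·2.001141 = -0.709092
p(0.54) ≈ -0.7091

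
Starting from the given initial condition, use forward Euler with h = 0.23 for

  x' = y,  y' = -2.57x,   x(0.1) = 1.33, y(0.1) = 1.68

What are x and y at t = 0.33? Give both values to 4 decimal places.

1.7164, 0.8938

Euler on (x,y): x_{n+1} = x_n + h·x', y_{n+1} = y_n + h·y'.
0.100000: (1.330000, 1.680000); f=(1.680000, -3.418100) → (1.716400, 0.893837)
(x(0.33), y(0.33)) ≈ (1.7164, 0.8938)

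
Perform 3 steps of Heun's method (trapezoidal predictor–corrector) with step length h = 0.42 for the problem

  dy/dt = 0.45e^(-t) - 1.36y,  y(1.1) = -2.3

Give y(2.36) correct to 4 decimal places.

-0.4370

Heun: k1 = f(t_n, y_n); k2 = f(t_n + h, y_n + h·k1); y_{n+1} = y_n + (h/2)·(k1 + k2).
t=1.100000, y=-2.300000:
  k1 = f(1.100000, -2.300000) = 3.277792
  k2 = f(1.520000, -0.923327) = 1.354146
  y ← -2.300000 + (0.42/2)·(3.277792 + 1.354146) = -1.327293
t=1.520000, y=-1.327293:
  k1 = f(1.520000, -1.327293) = 1.903539
  k2 = f(1.940000, -0.527807) = 0.782484
  y ← -1.327293 + (0.42/2)·(1.903539 + 0.782484) = -0.763228
t=1.940000, y=-0.763228:
  k1 = f(1.940000, -0.763228) = 1.102657
  k2 = f(2.360000, -0.300112) = 0.450642
  y ← -0.763228 + (0.42/2)·(1.102657 + 0.450642) = -0.437036
y(2.36) ≈ -0.4370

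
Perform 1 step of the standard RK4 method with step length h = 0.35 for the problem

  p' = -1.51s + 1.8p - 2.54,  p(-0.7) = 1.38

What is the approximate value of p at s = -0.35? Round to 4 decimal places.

RK4: k1 = f(s_n, p_n); k2 = f(s_n + h/2, p_n + (h/2)·k1); k3 = f(s_n + h/2, p_n + (h/2)·k2); k4 = f(s_n + h, p_n + h·k3); p_{n+1} = p_n + (h/6)·(k1 + 2k2 + 2k3 + k4).
s=-0.700000, p=1.380000:
  k1 = f(-0.700000, 1.380000) = 1.001000
  k2 = f(-0.525000, 1.555175) = 1.052065
  k3 = f(-0.525000, 1.564111) = 1.068150
  k4 = f(-0.350000, 1.753853) = 1.145435
  p ← 1.380000 + (0.35/6)·(k1 + 2k2 + 2k3 + k4) = 1.752567
p(-0.35) ≈ 1.7526

1.7526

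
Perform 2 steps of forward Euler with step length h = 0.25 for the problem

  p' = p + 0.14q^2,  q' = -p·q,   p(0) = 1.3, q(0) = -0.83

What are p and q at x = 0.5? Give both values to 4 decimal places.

Euler on (p,q): p_{n+1} = p_n + h·p', q_{n+1} = q_n + h·q'.
0.000000: (1.300000, -0.830000); f=(1.396446, 1.079000) → (1.649112, -0.560250)
0.250000: (1.649112, -0.560250); f=(1.693055, 0.923915) → (2.072375, -0.329271)
(p(0.5), q(0.5)) ≈ (2.0724, -0.3293)

2.0724, -0.3293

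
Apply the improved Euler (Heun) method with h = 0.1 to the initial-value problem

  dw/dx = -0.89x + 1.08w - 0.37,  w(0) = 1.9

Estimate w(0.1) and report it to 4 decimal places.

Heun: k1 = f(x_n, w_n); k2 = f(x_n + h, w_n + h·k1); w_{n+1} = w_n + (h/2)·(k1 + k2).
x=0.000000, w=1.900000:
  k1 = f(0.000000, 1.900000) = 1.682000
  k2 = f(0.100000, 2.068200) = 1.774656
  w ← 1.900000 + (0.1/2)·(1.682000 + 1.774656) = 2.072833
w(0.1) ≈ 2.0728

2.0728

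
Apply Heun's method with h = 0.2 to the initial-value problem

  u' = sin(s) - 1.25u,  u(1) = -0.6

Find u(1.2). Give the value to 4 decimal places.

Heun: k1 = f(s_n, u_n); k2 = f(s_n + h, u_n + h·k1); u_{n+1} = u_n + (h/2)·(k1 + k2).
s=1.000000, u=-0.600000:
  k1 = f(1.000000, -0.600000) = 1.591471
  k2 = f(1.200000, -0.281706) = 1.284171
  u ← -0.600000 + (0.2/2)·(1.591471 + 1.284171) = -0.312436
u(1.2) ≈ -0.3124

-0.3124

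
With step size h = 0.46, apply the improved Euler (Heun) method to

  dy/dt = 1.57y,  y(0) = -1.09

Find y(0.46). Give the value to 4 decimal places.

-2.1615

Heun: k1 = f(t_n, y_n); k2 = f(t_n + h, y_n + h·k1); y_{n+1} = y_n + (h/2)·(k1 + k2).
t=0.000000, y=-1.090000:
  k1 = f(0.000000, -1.090000) = -1.711300
  k2 = f(0.460000, -1.877198) = -2.947201
  y ← -1.090000 + (0.46/2)·(-1.711300 + (-2.947201)) = -2.161455
y(0.46) ≈ -2.1615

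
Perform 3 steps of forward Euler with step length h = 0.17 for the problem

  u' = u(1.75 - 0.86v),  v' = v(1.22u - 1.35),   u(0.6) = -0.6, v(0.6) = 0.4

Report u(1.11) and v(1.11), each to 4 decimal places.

-1.1933, 0.0918

Euler on (u,v): u_{n+1} = u_n + h·u', v_{n+1} = v_n + h·v'.
0.600000: (-0.600000, 0.400000); f=(-0.843600, -0.832800) → (-0.743412, 0.258424)
0.770000: (-0.743412, 0.258424); f=(-1.135752, -0.583253) → (-0.936490, 0.159271)
0.940000: (-0.936490, 0.159271); f=(-1.510583, -0.396986) → (-1.193289, 0.091783)
(u(1.11), v(1.11)) ≈ (-1.1933, 0.0918)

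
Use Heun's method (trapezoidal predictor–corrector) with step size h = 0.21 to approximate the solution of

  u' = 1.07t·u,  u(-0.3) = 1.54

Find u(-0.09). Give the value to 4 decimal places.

Heun: k1 = f(t_n, u_n); k2 = f(t_n + h, u_n + h·k1); u_{n+1} = u_n + (h/2)·(k1 + k2).
t=-0.300000, u=1.540000:
  k1 = f(-0.300000, 1.540000) = -0.494340
  k2 = f(-0.090000, 1.436189) = -0.138305
  u ← 1.540000 + (0.21/2)·(-0.494340 + (-0.138305)) = 1.473572
u(-0.09) ≈ 1.4736

1.4736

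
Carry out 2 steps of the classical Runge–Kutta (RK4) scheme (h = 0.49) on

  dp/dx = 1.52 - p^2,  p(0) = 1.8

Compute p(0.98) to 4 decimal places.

1.2817

RK4: k1 = f(x_n, p_n); k2 = f(x_n + h/2, p_n + (h/2)·k1); k3 = f(x_n + h/2, p_n + (h/2)·k2); k4 = f(x_n + h, p_n + h·k3); p_{n+1} = p_n + (h/6)·(k1 + 2k2 + 2k3 + k4).
x=0.000000, p=1.800000:
  k1 = f(0.000000, 1.800000) = -1.720000
  k2 = f(0.245000, 1.378600) = -0.380538
  k3 = f(0.245000, 1.706768) = -1.393058
  k4 = f(0.490000, 1.117402) = 0.271413
  p ← 1.800000 + (0.49/6)·(k1 + 2k2 + 2k3 + k4) = 1.392011
x=0.490000, p=1.392011:
  k1 = f(0.490000, 1.392011) = -0.417696
  k2 = f(0.735000, 1.289676) = -0.143264
  k3 = f(0.735000, 1.356912) = -0.321210
  k4 = f(0.980000, 1.234619) = -0.004284
  p ← 1.392011 + (0.49/6)·(k1 + 2k2 + 2k3 + k4) = 1.281686
p(0.98) ≈ 1.2817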